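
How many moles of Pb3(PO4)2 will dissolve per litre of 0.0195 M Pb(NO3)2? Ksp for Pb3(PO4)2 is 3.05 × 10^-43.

s ≈ 1.01e-19 M

Pb3(PO4)2(s) ⇌ 3 Pb^2+(aq) + 2 PO4^3-(aq)
Ksp = [Pb^2+]^3[PO4^3-]^2
Let s = moles of Pb3(PO4)2 that dissolve per litre. [Pb^2+] = 0.0195 + 3s ≈ 0.0195, [PO4^3-] = 2s (since Pb^2+ from Pb(NO3)2 dominates).
Ksp ≈ (0.0195)^3 × (2s)^2
s = 1.01 × 10^-19 M
Check: 3s = 3.0 x 10^-19 ≪ 0.0195, so the approximation is valid.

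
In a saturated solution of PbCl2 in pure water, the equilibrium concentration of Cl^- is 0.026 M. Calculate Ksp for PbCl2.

Ksp ≈ 8.8e-6

PbCl2(s) ⇌ Pb^2+(aq) + 2 Cl^-(aq)
Stoichiometry gives [Pb^2+] = (1/2)[Cl^-] = 1.30 × 10^-2 M.
Ksp = [Pb^2+][Cl^-]^2
Ksp = 1.30 × 10^-2 × (2.6 × 10^-2)^2 = 8.8 × 10^-6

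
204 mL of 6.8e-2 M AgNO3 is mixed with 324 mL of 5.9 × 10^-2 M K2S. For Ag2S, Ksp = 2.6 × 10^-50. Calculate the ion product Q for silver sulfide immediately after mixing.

Total volume = 204 + 324 = 528 mL.
[Ag^+] = 6.8 × 10^-2 × (204/528) = 2.63 × 10^-2 M
[S^2-] = 5.9 × 10^-2 × (324/528) = 3.62 × 10^-2 M
Ag2S(s) ⇌ 2 Ag^+(aq) + S^2-(aq), so Q = [Ag^+]^2[S^2-]
Q = (2.63 × 10^-2)^2(3.62 × 10^-2) = 2.5 × 10^-5
Q > Ksp, so Ag2S will precipitate.

Q ≈ 2.5 × 10^-5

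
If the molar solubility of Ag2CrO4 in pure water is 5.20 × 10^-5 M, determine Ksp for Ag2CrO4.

Ag2CrO4(s) <=> 2 Ag^+(aq) + CrO4^2-(aq)
With molar solubility s: [Ag^+] = 2s, [CrO4^2-] = s.
Ksp = [Ag^+]^2[CrO4^2-]
Substituting: Ksp = (2s)^2s = 4s^3
With s = 5.20 × 10^-5: Ksp = 5.62 × 10^-13

Ksp ≈ 5.62e-13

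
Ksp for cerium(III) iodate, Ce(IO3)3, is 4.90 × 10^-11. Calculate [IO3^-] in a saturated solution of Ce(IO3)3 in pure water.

Ce(IO3)3(s) <=> Ce^3+ + 3 IO3^-
Ksp = [Ce^3+][IO3^-]^3
Let s = molar solubility. Then [Ce^3+] = s and [IO3^-] = 3s.
Substituting: Ksp = s(3s)^3 = 27s^4
s^4 = 4.90 × 10^-11 / 27, so s = 1.161 × 10^-3 M
[IO3^-] = 3s = 3.48 × 10^-3 M

3.48e-3 M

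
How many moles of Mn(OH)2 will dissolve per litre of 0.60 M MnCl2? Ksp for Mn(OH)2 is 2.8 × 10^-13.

Mn(OH)2(s) ⇌ Mn^2+(aq) + 2 OH^-(aq)
Ksp = [Mn^2+][OH^-]^2
If s mol/L dissolves here, [Mn^2+] = 0.60 + s ≈ 0.60, [OH^-] = 2s (since Mn^2+ from MnCl2 dominates).
Ksp ≈ 0.60 × (2s)^2
s = 3.4 × 10^-7 M
Check: s = 3.4 × 10^-7 ≪ 0.60, so the approximation is valid.

s ≈ 3.4 x 10^-7 M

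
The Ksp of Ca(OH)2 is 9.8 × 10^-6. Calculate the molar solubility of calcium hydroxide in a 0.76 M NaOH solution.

Ca(OH)2(s) <=> Ca^2+ + 2 OH^-
Ksp = [Ca^2+][OH^-]^2
If s mol/L dissolves here, [Ca^2+] = s, [OH^-] = 0.76 + 2s ≈ 0.76 (since OH^- from NaOH dominates).
Ksp ≈ s × (0.76)^2
s = 1.7 × 10^-5 M
Check: 2s = 3.4 × 10^-5 ≪ 0.76, so the approximation is valid.

s = 1.7 × 10^-5 M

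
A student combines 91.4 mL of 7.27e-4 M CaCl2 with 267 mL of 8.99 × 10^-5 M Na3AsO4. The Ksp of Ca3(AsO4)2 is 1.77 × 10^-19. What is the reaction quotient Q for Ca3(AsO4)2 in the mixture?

2.86 x 10^-20

Total volume = 91.4 + 267 = 358.4 mL.
[Ca^2+] = 7.27 x 10^-4 × (91.4/358.4) = 1.854 x 10^-4 M
[AsO4^3-] = 8.99 x 10^-5 × (267/358.4) = 6.697 × 10^-5 M
Ca3(AsO4)2(s) ⇌ 3 Ca^2+(aq) + 2 AsO4^3-(aq), so Q = [Ca^2+]^3[AsO4^3-]^2
Q = (1.854 × 10^-4)^3(6.697 x 10^-5)^2 = 2.86 × 10^-20
Q < Ksp, so no precipitate of Ca3(AsO4)2 forms.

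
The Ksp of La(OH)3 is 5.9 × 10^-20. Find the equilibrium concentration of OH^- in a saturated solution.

[OH^-] = 2.1 × 10^-5 M

La(OH)3(s) ⇌ La^3+ + 3 OH^-
Ksp = [La^3+][OH^-]^3
Let s = molar solubility. Then [La^3+] = s and [OH^-] = 3s.
Substituting: Ksp = s(3s)^3 = 27s^4
s = (5.9 × 10^-20 / 27)^(1/4) = 6.84 x 10^-6 M
[OH^-] = 3s = 2.1 × 10^-5 M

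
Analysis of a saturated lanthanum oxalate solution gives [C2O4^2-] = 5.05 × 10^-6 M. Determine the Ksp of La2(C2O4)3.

1.46 × 10^-27

La2(C2O4)3(s) ⇌ 2 La^3+(aq) + 3 C2O4^2-(aq)
Stoichiometry gives [La^3+] = (2/3)[C2O4^2-] = 3.367 × 10^-6 M.
Ksp = [La^3+]^2[C2O4^2-]^3
Ksp = (3.367 × 10^-6)^2 × (5.05 × 10^-6)^3 = 1.46 x 10^-27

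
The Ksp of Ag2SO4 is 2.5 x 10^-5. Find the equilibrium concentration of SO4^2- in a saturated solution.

Ag2SO4(s) ⇌ 2 Ag^+ + SO4^2-
Ksp = [Ag^+]^2[SO4^2-]
If s mol/L of Ag2SO4 dissolves, [Ag^+] = 2s and [SO4^2-] = s.
Ksp = (2s)^2s = 4s^3
s^3 = 2.5 x 10^-5 / 4, so s = 1.84 × 10^-2 M
[SO4^2-] = s = 1.8 x 10^-2 M

[SO4^2-] ≈ 1.8 × 10^-2 M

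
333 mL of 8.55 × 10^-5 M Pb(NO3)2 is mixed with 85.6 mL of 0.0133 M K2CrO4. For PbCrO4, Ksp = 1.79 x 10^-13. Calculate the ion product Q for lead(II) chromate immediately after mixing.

Q ≈ 1.85 × 10^-7

Total volume = 333 + 85.6 = 418.6 mL.
[Pb^2+] = 8.55 × 10^-5 × (333/418.6) = 6.802 x 10^-5 M
[CrO4^2-] = 1.33 × 10^-2 × (85.6/418.6) = 2.720 x 10^-3 M
PbCrO4(s) ⇌ Pb^2+ + CrO4^2-, so Q = [Pb^2+][CrO4^2-]
Q = (6.802 x 10^-5)(2.720 × 10^-3) = 1.85 × 10^-7
Q > Ksp, so PbCrO4 will precipitate.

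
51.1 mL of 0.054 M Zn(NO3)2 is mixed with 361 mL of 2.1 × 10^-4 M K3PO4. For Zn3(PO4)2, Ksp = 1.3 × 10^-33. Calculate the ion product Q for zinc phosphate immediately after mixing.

1.0e-14

Total volume = 51.1 + 361 = 412.1 mL.
[Zn^2+] = 5.4 × 10^-2 × (51.1/412.1) = 6.70 x 10^-3 M
[PO4^3-] = 2.1 × 10^-4 × (361/412.1) = 1.84 x 10^-4 M
Zn3(PO4)2(s) ⇌ 3 Zn^2+(aq) + 2 PO4^3-(aq), so Q = [Zn^2+]^3[PO4^3-]^2
Q = (6.70 x 10^-3)^3(1.84 × 10^-4)^2 = 1.0 × 10^-14
Q > Ksp, so Zn3(PO4)2 will precipitate.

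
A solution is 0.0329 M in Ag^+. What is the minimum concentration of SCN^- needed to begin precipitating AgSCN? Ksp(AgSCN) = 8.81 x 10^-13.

[SCN^-] = 2.68 × 10^-11 M

AgSCN(s) ⇌ Ag^+ + SCN^-
Ksp = [Ag^+][SCN^-]
Precipitation begins when Q = Ksp. With [Ag^+] = 0.0329 M:
8.81 x 10^-13 = (0.0329) × [SCN^-]
[SCN^-] = (8.81 x 10^-13 / 3.29 × 10^-2) = 2.68 × 10^-11 M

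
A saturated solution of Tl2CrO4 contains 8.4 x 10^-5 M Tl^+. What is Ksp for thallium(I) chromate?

3.0e-13

Tl2CrO4(s) ⇌ 2 Tl^+ + CrO4^2-
Stoichiometry gives [CrO4^2-] = (1/2)[Tl^+] = 4.20 x 10^-5 M.
Ksp = [Tl^+]^2[CrO4^2-]
Ksp = (8.4 x 10^-5)^2 × 4.20 × 10^-5 = 3.0 x 10^-13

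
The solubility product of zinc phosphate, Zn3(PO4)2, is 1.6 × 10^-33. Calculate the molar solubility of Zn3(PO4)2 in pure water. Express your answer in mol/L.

Zn3(PO4)2(s) ⇌ 3 Zn^2+ + 2 PO4^3-
Ksp = [Zn^2+]^3[PO4^3-]^2
If s mol/L of Zn3(PO4)2 dissolves, [Zn^2+] = 3s and [PO4^3-] = 2s.
So Ksp = (3s)^3 × (2s)^2 = 108s^5
s^5 = 1.6 × 10^-33 / 108, so s = 1.1 x 10^-7 M

1.1 × 10^-7 M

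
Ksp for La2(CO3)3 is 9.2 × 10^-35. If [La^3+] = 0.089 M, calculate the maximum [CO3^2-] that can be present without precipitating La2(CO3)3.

[CO3^2-] ≈ 2.3 × 10^-11 M

La2(CO3)3(s) <=> 2 La^3+ + 3 CO3^2-
Ksp = [La^3+]^2[CO3^2-]^3
Precipitation begins when Q = Ksp. With [La^3+] = 0.089 M:
9.2 × 10^-35 = (0.089)^2 × [CO3^2-]^3
[CO3^2-] = (9.2 × 10^-35 / 7.92 × 10^-3)^(1/3) = 2.3 × 10^-11 M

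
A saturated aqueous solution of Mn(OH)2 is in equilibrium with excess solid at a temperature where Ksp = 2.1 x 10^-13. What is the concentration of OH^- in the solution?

7.5e-5 M

Mn(OH)2(s) ⇌ Mn^2+(aq) + 2 OH^-(aq)
Ksp = [Mn^2+][OH^-]^2
If s mol/L of Mn(OH)2 dissolves, [Mn^2+] = s and [OH^-] = 2s.
Substituting: Ksp = s(2s)^2 = 4s^3
s^3 = 2.1 x 10^-13 / 4, so s = 3.74 x 10^-5 M
[OH^-] = 2s = 7.5 x 10^-5 M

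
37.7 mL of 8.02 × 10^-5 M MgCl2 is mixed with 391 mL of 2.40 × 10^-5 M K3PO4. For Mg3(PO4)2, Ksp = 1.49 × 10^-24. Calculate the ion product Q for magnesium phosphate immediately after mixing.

Total volume = 37.7 + 391 = 428.7 mL.
[Mg^2+] = 8.02 × 10^-5 × (37.7/428.7) = 7.053 × 10^-6 M
[PO4^3-] = 2.40 × 10^-5 × (391/428.7) = 2.189 × 10^-5 M
Mg3(PO4)2(s) ⇌ 3 Mg^2+(aq) + 2 PO4^3-(aq), so Q = [Mg^2+]^3[PO4^3-]^2
Q = (7.053 × 10^-6)^3(2.189 x 10^-5)^2 = 1.68 × 10^-25
Q < Ksp, so no precipitate of Mg3(PO4)2 forms.

1.68 x 10^-25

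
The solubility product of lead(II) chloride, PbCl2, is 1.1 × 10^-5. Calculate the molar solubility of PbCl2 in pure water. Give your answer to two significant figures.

PbCl2(s) ⇌ Pb^2+(aq) + 2 Cl^-(aq)
Ksp = [Pb^2+][Cl^-]^2
If s mol/L of PbCl2 dissolves, [Pb^2+] = s and [Cl^-] = 2s.
So Ksp = s × (2s)^2 = 4s^3
s^3 = 1.1 × 10^-5 / 4, so s = 1.4 × 10^-2 M

s = 1.4 x 10^-2 M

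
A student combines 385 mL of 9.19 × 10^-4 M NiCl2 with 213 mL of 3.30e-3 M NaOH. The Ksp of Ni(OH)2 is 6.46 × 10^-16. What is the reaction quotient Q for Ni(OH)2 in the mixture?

Total volume = 385 + 213 = 598 mL.
[Ni^2+] = 9.19 x 10^-4 × (385/598) = 5.917 × 10^-4 M
[OH^-] = 3.30 × 10^-3 × (213/598) = 1.175 × 10^-3 M
Ni(OH)2(s) ⇌ Ni^2+(aq) + 2 OH^-(aq), so Q = [Ni^2+][OH^-]^2
Q = (5.917 x 10^-4)(1.175 × 10^-3)^2 = 8.17 x 10^-10
Q > Ksp, so Ni(OH)2 will precipitate.

Q ≈ 8.17 x 10^-10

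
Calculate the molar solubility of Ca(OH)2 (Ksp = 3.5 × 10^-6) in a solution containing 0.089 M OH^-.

Ca(OH)2(s) ⇌ Ca^2+ + 2 OH^-
Ksp = [Ca^2+][OH^-]^2
If s mol/L dissolves here, [Ca^2+] = s, [OH^-] = 0.089 + 2s ≈ 0.089 (since the OH^- already present dominates).
Ksp ≈ s × (0.089)^2
s = 4.4 × 10^-4 M
Check: 2s = 8.8 × 10^-4 ≪ 0.089, so the approximation is valid.

s ≈ 4.4 x 10^-4 M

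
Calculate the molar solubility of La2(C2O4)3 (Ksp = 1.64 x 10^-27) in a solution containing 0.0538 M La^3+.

s = 2.76e-9 M

La2(C2O4)3(s) ⇌ 2 La^3+ + 3 C2O4^2-
Ksp = [La^3+]^2[C2O4^2-]^3
Let s be the molar solubility in this solution. [La^3+] = 0.0538 + 2s ≈ 0.0538, [C2O4^2-] = 3s (common-ion effect: La^3+ is already 0.0538 M).
Ksp ≈ (0.0538)^2 × (3s)^3
s = 2.76 × 10^-9 M
Check: 2s = 5.5 × 10^-9 ≪ 0.0538, so the approximation is valid.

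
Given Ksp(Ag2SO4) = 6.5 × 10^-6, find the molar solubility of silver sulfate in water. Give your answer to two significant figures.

s = 1.2e-2 M

Ag2SO4(s) ⇌ 2 Ag^+ + SO4^2-
Ksp = [Ag^+]^2[SO4^2-]
For each mole of Ag2SO4 that dissolves: [Ag^+] = 2s, [SO4^2-] = s.
Substituting: Ksp = (2s)^2s = 4s^3
s^3 = 6.5 × 10^-6 / 4, so s = 1.2 × 10^-2 M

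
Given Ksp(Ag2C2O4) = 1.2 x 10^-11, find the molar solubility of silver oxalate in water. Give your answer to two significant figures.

s = 1.4 × 10^-4 M

Ag2C2O4(s) ⇌ 2 Ag^+(aq) + C2O4^2-(aq)
Ksp = [Ag^+]^2[C2O4^2-]
With molar solubility s: [Ag^+] = 2s, [C2O4^2-] = s.
Substituting: Ksp = (2s)^2s = 4s^3
Solving, s = (1.2 x 10^-11/4)^(1/3) = 1.4 × 10^-4 M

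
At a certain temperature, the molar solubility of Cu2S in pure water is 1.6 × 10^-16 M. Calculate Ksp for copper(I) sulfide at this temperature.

1.6 × 10^-47

Cu2S(s) <=> 2 Cu^+(aq) + S^2-(aq)
If s mol/L of Cu2S dissolves, [Cu^+] = 2s and [S^2-] = s.
Ksp = [Cu^+]^2[S^2-]
Ksp = (2s)^2s = 4s^3
With s = 1.6 × 10^-16: Ksp = 1.6 x 10^-47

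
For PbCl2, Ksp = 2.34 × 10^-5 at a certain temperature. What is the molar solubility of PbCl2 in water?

s ≈ 1.80 × 10^-2 M

PbCl2(s) ⇌ Pb^2+(aq) + 2 Cl^-(aq)
Ksp = [Pb^2+][Cl^-]^2
With molar solubility s: [Pb^2+] = s, [Cl^-] = 2s.
Ksp = s(2s)^2 = 4s^3
Solving, s = (2.34 × 10^-5/4)^(1/3) = 1.80 × 10^-2 M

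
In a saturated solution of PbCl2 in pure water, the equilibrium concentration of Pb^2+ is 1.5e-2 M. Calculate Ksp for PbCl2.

1.4 x 10^-5

PbCl2(s) <=> Pb^2+ + 2 Cl^-
Stoichiometry gives [Cl^-] = (2/1)[Pb^2+] = 3.00 x 10^-2 M.
Ksp = [Pb^2+][Cl^-]^2
Ksp = 1.5 x 10^-2 × (3.00 x 10^-2)^2 = 1.4 × 10^-5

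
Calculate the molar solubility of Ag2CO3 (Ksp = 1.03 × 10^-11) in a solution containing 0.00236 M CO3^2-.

Ag2CO3(s) ⇌ 2 Ag^+(aq) + CO3^2-(aq)
Ksp = [Ag^+]^2[CO3^2-]
Let s be the molar solubility in this solution. [Ag^+] = 2s, [CO3^2-] = 0.00236 + s ≈ 0.00236 (since the CO3^2- already present dominates).
Ksp ≈ (2s)^2 × 0.00236
s = 3.30 x 10^-5 M
Check: s = 3.3 x 10^-5 ≪ 0.00236, so the approximation is valid.

s = 3.30 x 10^-5 M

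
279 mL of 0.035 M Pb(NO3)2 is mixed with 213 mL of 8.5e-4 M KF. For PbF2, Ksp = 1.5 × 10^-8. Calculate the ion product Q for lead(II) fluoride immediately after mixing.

Total volume = 279 + 213 = 492 mL.
[Pb^2+] = 3.5 × 10^-2 × (279/492) = 1.98 × 10^-2 M
[F^-] = 8.5 × 10^-4 × (213/492) = 3.68 x 10^-4 M
PbF2(s) <=> Pb^2+(aq) + 2 F^-(aq), so Q = [Pb^2+][F^-]^2
Q = (1.98 x 10^-2)(3.68 × 10^-4)^2 = 2.7 × 10^-9
Q < Ksp, so no precipitate of PbF2 forms.

Q = 2.7 × 10^-9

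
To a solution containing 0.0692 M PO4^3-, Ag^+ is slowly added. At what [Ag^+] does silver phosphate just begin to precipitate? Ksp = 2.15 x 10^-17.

6.77 x 10^-6 M

Ag3PO4(s) ⇌ 3 Ag^+(aq) + PO4^3-(aq)
Ksp = [Ag^+]^3[PO4^3-]
Precipitation begins when Q = Ksp. With [PO4^3-] = 0.0692 M:
2.15 x 10^-17 = (0.0692) × [Ag^+]^3
[Ag^+] = (2.15 x 10^-17 / 6.92 × 10^-2)^(1/3) = 6.77 x 10^-6 M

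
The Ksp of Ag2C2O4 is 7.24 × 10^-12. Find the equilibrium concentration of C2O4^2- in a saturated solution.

Ag2C2O4(s) <=> 2 Ag^+ + C2O4^2-
Ksp = [Ag^+]^2[C2O4^2-]
With molar solubility s: [Ag^+] = 2s, [C2O4^2-] = s.
Substituting: Ksp = (2s)^2s = 4s^3
s^3 = 7.24 × 10^-12 / 4, so s = 1.219 × 10^-4 M
[C2O4^2-] = s = 1.22 × 10^-4 M

[C2O4^2-] = 1.22 × 10^-4 M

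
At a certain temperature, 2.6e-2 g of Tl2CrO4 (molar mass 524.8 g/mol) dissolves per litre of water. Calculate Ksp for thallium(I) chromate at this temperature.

Ksp = 4.9 × 10^-13

Molar solubility s = (2.6 x 10^-2 g/L) / (524.8 g/mol) = 4.95 × 10^-5 M.
Tl2CrO4(s) <=> 2 Tl^+ + CrO4^2-
If s mol/L of Tl2CrO4 dissolves, [Tl^+] = 2s and [CrO4^2-] = s.
Ksp = [Tl^+]^2[CrO4^2-]
So Ksp = (2s)^2 × s = 4s^3
With s = 4.95 × 10^-5: Ksp = 4.9 × 10^-13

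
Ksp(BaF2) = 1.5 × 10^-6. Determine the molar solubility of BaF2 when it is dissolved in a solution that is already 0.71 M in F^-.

s ≈ 3.0 x 10^-6 M

BaF2(s) ⇌ Ba^2+(aq) + 2 F^-(aq)
Ksp = [Ba^2+][F^-]^2
Let s = moles of BaF2 that dissolve per litre. [Ba^2+] = s, [F^-] = 0.71 + 2s ≈ 0.71 (since the F^- already present dominates).
Ksp ≈ s × (0.71)^2
s = 3.0 × 10^-6 M
Check: 2s = 6.0 × 10^-6 ≪ 0.71, so the approximation is valid.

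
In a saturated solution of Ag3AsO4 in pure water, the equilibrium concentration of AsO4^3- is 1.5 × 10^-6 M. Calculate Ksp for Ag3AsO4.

1.4e-22

Ag3AsO4(s) <=> 3 Ag^+(aq) + AsO4^3-(aq)
Stoichiometry gives [Ag^+] = (3/1)[AsO4^3-] = 4.50 x 10^-6 M.
Ksp = [Ag^+]^3[AsO4^3-]
Ksp = (4.50 × 10^-6)^3 × 1.5 x 10^-6 = 1.4 × 10^-22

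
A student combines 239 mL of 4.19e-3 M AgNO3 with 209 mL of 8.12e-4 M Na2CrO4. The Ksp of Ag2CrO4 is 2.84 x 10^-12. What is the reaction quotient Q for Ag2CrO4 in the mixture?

1.89 × 10^-9

Total volume = 239 + 209 = 448 mL.
[Ag^+] = 4.19 x 10^-3 × (239/448) = 2.235 x 10^-3 M
[CrO4^2-] = 8.12 x 10^-4 × (209/448) = 3.788 × 10^-4 M
Ag2CrO4(s) ⇌ 2 Ag^+ + CrO4^2-, so Q = [Ag^+]^2[CrO4^2-]
Q = (2.235 × 10^-3)^2(3.788 × 10^-4) = 1.89 × 10^-9
Q > Ksp, so Ag2CrO4 will precipitate.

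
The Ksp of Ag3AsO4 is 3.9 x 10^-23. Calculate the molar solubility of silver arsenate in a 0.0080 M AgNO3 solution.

s = 7.6 x 10^-17 M

Ag3AsO4(s) <=> 3 Ag^+ + AsO4^3-
Ksp = [Ag^+]^3[AsO4^3-]
If s mol/L dissolves here, [Ag^+] = 0.0080 + 3s ≈ 0.0080, [AsO4^3-] = s (Ksp is small, so little additional dissolves).
Ksp ≈ (0.0080)^3 × s
s = 7.6 × 10^-17 M
Check: 3s = 2.3 × 10^-16 ≪ 0.0080, so the approximation is valid.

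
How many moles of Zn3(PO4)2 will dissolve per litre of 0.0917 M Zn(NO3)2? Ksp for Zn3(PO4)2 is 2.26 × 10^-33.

8.56e-16 M

Zn3(PO4)2(s) <=> 3 Zn^2+ + 2 PO4^3-
Ksp = [Zn^2+]^3[PO4^3-]^2
If s mol/L dissolves here, [Zn^2+] = 0.0917 + 3s ≈ 0.0917, [PO4^3-] = 2s (Ksp is small, so little additional dissolves).
Ksp ≈ (0.0917)^3 × (2s)^2
s = 8.56 x 10^-16 M
Check: 3s = 2.6 × 10^-15 ≪ 0.0917, so the approximation is valid.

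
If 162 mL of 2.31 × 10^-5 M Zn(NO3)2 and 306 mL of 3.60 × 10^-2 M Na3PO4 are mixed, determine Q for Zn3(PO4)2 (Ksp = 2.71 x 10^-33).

Total volume = 162 + 306 = 468 mL.
[Zn^2+] = 2.31 × 10^-5 × (162/468) = 7.996 × 10^-6 M
[PO4^3-] = 3.60 x 10^-2 × (306/468) = 2.354 x 10^-2 M
Zn3(PO4)2(s) ⇌ 3 Zn^2+ + 2 PO4^3-, so Q = [Zn^2+]^3[PO4^3-]^2
Q = (7.996 × 10^-6)^3(2.354 x 10^-2)^2 = 2.83 x 10^-19
Q > Ksp, so Zn3(PO4)2 will precipitate.

Q ≈ 2.83 × 10^-19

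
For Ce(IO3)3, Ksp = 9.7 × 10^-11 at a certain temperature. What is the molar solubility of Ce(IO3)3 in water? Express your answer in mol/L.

Ce(IO3)3(s) ⇌ Ce^3+ + 3 IO3^-
Ksp = [Ce^3+][IO3^-]^3
For each mole of Ce(IO3)3 that dissolves: [Ce^3+] = s, [IO3^-] = 3s.
Ksp = s(3s)^3 = 27s^4
s^4 = 9.7 × 10^-11 / 27, so s = 1.4 × 10^-3 M

s = 1.4 × 10^-3 M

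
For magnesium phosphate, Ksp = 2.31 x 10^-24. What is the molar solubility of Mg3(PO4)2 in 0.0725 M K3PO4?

s = 2.53 × 10^-8 M

Mg3(PO4)2(s) ⇌ 3 Mg^2+(aq) + 2 PO4^3-(aq)
Ksp = [Mg^2+]^3[PO4^3-]^2
Let s be the molar solubility in this solution. [Mg^2+] = 3s, [PO4^3-] = 0.0725 + 2s ≈ 0.0725 (common-ion effect: PO4^3- is already 0.0725 M).
Ksp ≈ (3s)^3 × (0.0725)^2
s = 2.53 x 10^-8 M
Check: 2s = 5.1 x 10^-8 ≪ 0.0725, so the approximation is valid.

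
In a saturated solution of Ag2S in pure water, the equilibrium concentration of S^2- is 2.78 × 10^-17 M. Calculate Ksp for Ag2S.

Ag2S(s) ⇌ 2 Ag^+(aq) + S^2-(aq)
Stoichiometry gives [Ag^+] = (2/1)[S^2-] = 5.560 × 10^-17 M.
Ksp = [Ag^+]^2[S^2-]
Ksp = (5.560 x 10^-17)^2 × 2.78 x 10^-17 = 8.59 × 10^-50

8.59 x 10^-50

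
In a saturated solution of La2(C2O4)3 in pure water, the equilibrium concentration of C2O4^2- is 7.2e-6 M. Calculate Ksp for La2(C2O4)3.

8.6 × 10^-27

La2(C2O4)3(s) ⇌ 2 La^3+ + 3 C2O4^2-
Stoichiometry gives [La^3+] = (2/3)[C2O4^2-] = 4.80 × 10^-6 M.
Ksp = [La^3+]^2[C2O4^2-]^3
Ksp = (4.80 × 10^-6)^2 × (7.2 x 10^-6)^3 = 8.6 x 10^-27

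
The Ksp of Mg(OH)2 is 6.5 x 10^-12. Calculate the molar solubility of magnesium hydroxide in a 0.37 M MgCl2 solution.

2.1 × 10^-6 M

Mg(OH)2(s) ⇌ Mg^2+(aq) + 2 OH^-(aq)
Ksp = [Mg^2+][OH^-]^2
If s mol/L dissolves here, [Mg^2+] = 0.37 + s ≈ 0.37, [OH^-] = 2s (common-ion effect: Mg^2+ is already 0.37 M).
Ksp ≈ 0.37 × (2s)^2
s = 2.1 x 10^-6 M
Check: s = 2.1 × 10^-6 ≪ 0.37, so the approximation is valid.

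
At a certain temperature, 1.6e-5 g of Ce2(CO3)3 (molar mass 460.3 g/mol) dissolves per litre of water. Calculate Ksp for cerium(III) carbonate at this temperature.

Ksp ≈ 5.5 × 10^-36

Molar solubility s = (1.6 × 10^-5 g/L) / (460.3 g/mol) = 3.48 × 10^-8 M.
Ce2(CO3)3(s) <=> 2 Ce^3+(aq) + 3 CO3^2-(aq)
Let s = molar solubility. Then [Ce^3+] = 2s and [CO3^2-] = 3s.
Ksp = [Ce^3+]^2[CO3^2-]^3
Ksp = (2s)^2(3s)^3 = 108s^5
With s = 3.48 × 10^-8: Ksp = 5.5 × 10^-36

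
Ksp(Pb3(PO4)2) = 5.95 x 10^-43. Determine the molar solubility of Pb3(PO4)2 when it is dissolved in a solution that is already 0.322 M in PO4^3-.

Pb3(PO4)2(s) <=> 3 Pb^2+(aq) + 2 PO4^3-(aq)
Ksp = [Pb^2+]^3[PO4^3-]^2
Let s be the molar solubility in this solution. [Pb^2+] = 3s, [PO4^3-] = 0.322 + 2s ≈ 0.322 (common-ion effect: PO4^3- is already 0.322 M).
Ksp ≈ (3s)^3 × (0.322)^2
s = 5.97 x 10^-15 M
Check: 2s = 1.2 × 10^-14 ≪ 0.322, so the approximation is valid.

5.97 x 10^-15 M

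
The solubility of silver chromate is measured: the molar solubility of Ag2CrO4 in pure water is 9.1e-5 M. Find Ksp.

Ksp ≈ 3.0 x 10^-12

Ag2CrO4(s) <=> 2 Ag^+(aq) + CrO4^2-(aq)
For each mole of Ag2CrO4 that dissolves: [Ag^+] = 2s, [CrO4^2-] = s.
Ksp = [Ag^+]^2[CrO4^2-]
Substituting: Ksp = (2s)^2s = 4s^3
Ksp = 4 × (9.1 x 10^-5)^3 = 3.0 x 10^-12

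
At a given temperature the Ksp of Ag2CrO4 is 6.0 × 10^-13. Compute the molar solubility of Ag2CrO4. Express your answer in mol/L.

Ag2CrO4(s) <=> 2 Ag^+(aq) + CrO4^2-(aq)
Ksp = [Ag^+]^2[CrO4^2-]
Let s = molar solubility. Then [Ag^+] = 2s and [CrO4^2-] = s.
So Ksp = (2s)^2 × s = 4s^3
s = (6.0 × 10^-13 / 4)^(1/3) = 5.3 × 10^-5 M

s ≈ 5.3 × 10^-5 M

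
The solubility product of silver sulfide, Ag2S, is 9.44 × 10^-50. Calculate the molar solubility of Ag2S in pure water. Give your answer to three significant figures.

s ≈ 2.87e-17 M

Ag2S(s) ⇌ 2 Ag^+(aq) + S^2-(aq)
Ksp = [Ag^+]^2[S^2-]
Let s = molar solubility. Then [Ag^+] = 2s and [S^2-] = s.
So Ksp = (2s)^2 × s = 4s^3
s^3 = 9.44 × 10^-50 / 4, so s = 2.87 × 10^-17 M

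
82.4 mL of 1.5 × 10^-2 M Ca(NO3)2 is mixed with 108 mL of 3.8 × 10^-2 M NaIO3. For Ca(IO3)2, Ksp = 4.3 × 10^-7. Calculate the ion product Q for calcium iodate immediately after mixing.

Total volume = 82.4 + 108 = 190.4 mL.
[Ca^2+] = 1.5 x 10^-2 × (82.4/190.4) = 6.49 × 10^-3 M
[IO3^-] = 3.8 x 10^-2 × (108/190.4) = 2.16 × 10^-2 M
Ca(IO3)2(s) ⇌ Ca^2+ + 2 IO3^-, so Q = [Ca^2+][IO3^-]^2
Q = (6.49 × 10^-3)(2.16 x 10^-2)^2 = 3.0 × 10^-6
Q > Ksp, so Ca(IO3)2 will precipitate.

Q ≈ 3.0 × 10^-6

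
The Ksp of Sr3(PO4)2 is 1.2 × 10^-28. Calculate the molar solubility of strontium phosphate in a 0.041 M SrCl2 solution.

s ≈ 6.6 x 10^-13 M

Sr3(PO4)2(s) ⇌ 3 Sr^2+ + 2 PO4^3-
Ksp = [Sr^2+]^3[PO4^3-]^2
If s mol/L dissolves here, [Sr^2+] = 0.041 + 3s ≈ 0.041, [PO4^3-] = 2s (Ksp is small, so little additional dissolves).
Ksp ≈ (0.041)^3 × (2s)^2
s = 6.6 × 10^-13 M
Check: 3s = 2.0 x 10^-12 ≪ 0.041, so the approximation is valid.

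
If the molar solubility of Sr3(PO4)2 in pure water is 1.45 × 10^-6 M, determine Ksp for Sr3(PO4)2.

Sr3(PO4)2(s) <=> 3 Sr^2+(aq) + 2 PO4^3-(aq)
For each mole of Sr3(PO4)2 that dissolves: [Sr^2+] = 3s, [PO4^3-] = 2s.
Ksp = [Sr^2+]^3[PO4^3-]^2
So Ksp = (3s)^3 × (2s)^2 = 108s^5
Ksp = 108 × (1.45 × 10^-6)^5 = 6.92 × 10^-28

Ksp ≈ 6.92 × 10^-28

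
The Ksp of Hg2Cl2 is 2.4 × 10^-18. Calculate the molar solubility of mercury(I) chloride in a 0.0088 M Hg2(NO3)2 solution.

8.3e-9 M

Hg2Cl2(s) <=> Hg2^2+(aq) + 2 Cl^-(aq)
Ksp = [Hg2^2+][Cl^-]^2
Let s = moles of Hg2Cl2 that dissolve per litre. [Hg2^2+] = 0.0088 + s ≈ 0.0088, [Cl^-] = 2s (common-ion effect: Hg2^2+ is already 0.0088 M).
Ksp ≈ 0.0088 × (2s)^2
s = 8.3 × 10^-9 M
Check: s = 8.3 × 10^-9 ≪ 0.0088, so the approximation is valid.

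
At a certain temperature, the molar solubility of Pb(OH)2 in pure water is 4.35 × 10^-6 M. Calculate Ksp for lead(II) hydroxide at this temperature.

Pb(OH)2(s) ⇌ Pb^2+(aq) + 2 OH^-(aq)
With molar solubility s: [Pb^2+] = s, [OH^-] = 2s.
Ksp = [Pb^2+][OH^-]^2
So Ksp = s × (2s)^2 = 4s^3
With s = 4.35 × 10^-6: Ksp = 3.29 × 10^-16

Ksp ≈ 3.29e-16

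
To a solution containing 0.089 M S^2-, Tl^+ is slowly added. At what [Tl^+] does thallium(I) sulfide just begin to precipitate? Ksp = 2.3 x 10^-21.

Tl2S(s) <=> 2 Tl^+ + S^2-
Ksp = [Tl^+]^2[S^2-]
Precipitation begins when Q = Ksp. With [S^2-] = 0.089 M:
2.3 x 10^-21 = (0.089) × [Tl^+]^2
[Tl^+] = (2.3 x 10^-21 / 8.9 x 10^-2)^(1/2) = 1.6 × 10^-10 M

1.6e-10 M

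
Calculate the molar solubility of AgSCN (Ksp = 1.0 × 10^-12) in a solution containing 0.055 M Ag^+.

s = 1.8 × 10^-11 M

AgSCN(s) ⇌ Ag^+ + SCN^-
Ksp = [Ag^+][SCN^-]
If s mol/L dissolves here, [Ag^+] = 0.055 + s ≈ 0.055, [SCN^-] = s (common-ion effect: Ag^+ is already 0.055 M).
Ksp ≈ 0.055 × s
s = 1.8 × 10^-11 M
Check: s = 1.8 x 10^-11 ≪ 0.055, so the approximation is valid.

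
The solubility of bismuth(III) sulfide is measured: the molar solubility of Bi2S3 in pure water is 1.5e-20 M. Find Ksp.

Bi2S3(s) ⇌ 2 Bi^3+ + 3 S^2-
If s mol/L of Bi2S3 dissolves, [Bi^3+] = 2s and [S^2-] = 3s.
Ksp = [Bi^3+]^2[S^2-]^3
So Ksp = (2s)^2 × (3s)^3 = 108s^5
Ksp = 108 × (1.5 × 10^-20)^5 = 8.2 × 10^-98

Ksp = 8.2 x 10^-98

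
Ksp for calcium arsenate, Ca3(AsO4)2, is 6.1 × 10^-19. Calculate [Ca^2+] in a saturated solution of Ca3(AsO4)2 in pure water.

[Ca^2+] = 2.7e-4 M

Ca3(AsO4)2(s) ⇌ 3 Ca^2+ + 2 AsO4^3-
Ksp = [Ca^2+]^3[AsO4^3-]^2
Let s = molar solubility. Then [Ca^2+] = 3s and [AsO4^3-] = 2s.
Ksp = (3s)^3(2s)^2 = 108s^5
s^5 = 6.1 × 10^-19 / 108, so s = 8.92 × 10^-5 M
[Ca^2+] = 3s = 2.7 × 10^-4 M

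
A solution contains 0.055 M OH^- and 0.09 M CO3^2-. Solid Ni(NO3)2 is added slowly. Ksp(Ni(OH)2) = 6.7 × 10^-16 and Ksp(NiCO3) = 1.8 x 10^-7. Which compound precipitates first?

Each salt begins to precipitate when Q = Ksp, i.e. when [Ni^2+] reaches its threshold.
For Ni(OH)2: 6.7 × 10^-16 = (0.055)^2 × [Ni^2+]  ⇒  [Ni^2+] = 2.2 × 10^-13 M.
For NiCO3: 1.8 x 10^-7 = 0.09 × [Ni^2+]  ⇒  [Ni^2+] = 2.0 x 10^-6 M.
The salt with the lower threshold [Ni^2+] precipitates first: Ni(OH)2.

Ni(OH)2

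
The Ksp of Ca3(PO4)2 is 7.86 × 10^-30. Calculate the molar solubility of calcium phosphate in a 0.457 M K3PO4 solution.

s = 1.12 x 10^-10 M

Ca3(PO4)2(s) ⇌ 3 Ca^2+ + 2 PO4^3-
Ksp = [Ca^2+]^3[PO4^3-]^2
Let s = moles of Ca3(PO4)2 that dissolve per litre. [Ca^2+] = 3s, [PO4^3-] = 0.457 + 2s ≈ 0.457 (Ksp is small, so little additional dissolves).
Ksp ≈ (3s)^3 × (0.457)^2
s = 1.12 × 10^-10 M
Check: 2s = 2.2 × 10^-10 ≪ 0.457, so the approximation is valid.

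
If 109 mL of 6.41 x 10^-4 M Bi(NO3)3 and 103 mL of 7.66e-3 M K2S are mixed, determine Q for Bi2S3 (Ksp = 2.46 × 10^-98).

Total volume = 109 + 103 = 212 mL.
[Bi^3+] = 6.41 x 10^-4 × (109/212) = 3.296 x 10^-4 M
[S^2-] = 7.66 x 10^-3 × (103/212) = 3.722 x 10^-3 M
Bi2S3(s) ⇌ 2 Bi^3+(aq) + 3 S^2-(aq), so Q = [Bi^3+]^2[S^2-]^3
Q = (3.296 × 10^-4)^2(3.722 × 10^-3)^3 = 5.60 × 10^-15
Q > Ksp, so Bi2S3 will precipitate.

Q ≈ 5.60 × 10^-15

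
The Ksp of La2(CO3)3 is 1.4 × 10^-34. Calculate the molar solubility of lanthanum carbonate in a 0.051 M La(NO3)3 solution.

La2(CO3)3(s) <=> 2 La^3+ + 3 CO3^2-
Ksp = [La^3+]^2[CO3^2-]^3
Let s be the molar solubility in this solution. [La^3+] = 0.051 + 2s ≈ 0.051, [CO3^2-] = 3s (Ksp is small, so little additional dissolves).
Ksp ≈ (0.051)^2 × (3s)^3
s = 1.3 × 10^-11 M
Check: 2s = 2.5 × 10^-11 ≪ 0.051, so the approximation is valid.

s ≈ 1.3e-11 M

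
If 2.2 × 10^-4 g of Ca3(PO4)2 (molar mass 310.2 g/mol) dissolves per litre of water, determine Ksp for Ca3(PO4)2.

Molar solubility s = (2.2 x 10^-4 g/L) / (310.2 g/mol) = 7.09 x 10^-7 M.
Ca3(PO4)2(s) ⇌ 3 Ca^2+ + 2 PO4^3-
If s mol/L of Ca3(PO4)2 dissolves, [Ca^2+] = 3s and [PO4^3-] = 2s.
Ksp = [Ca^2+]^3[PO4^3-]^2
Substituting: Ksp = (3s)^3(2s)^2 = 108s^5
With s = 7.09 x 10^-7: Ksp = 1.9 x 10^-29

Ksp ≈ 1.9 × 10^-29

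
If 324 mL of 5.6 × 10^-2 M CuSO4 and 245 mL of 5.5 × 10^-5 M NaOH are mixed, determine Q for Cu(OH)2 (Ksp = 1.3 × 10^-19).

Total volume = 324 + 245 = 569 mL.
[Cu^2+] = 5.6 × 10^-2 × (324/569) = 3.19 × 10^-2 M
[OH^-] = 5.5 x 10^-5 × (245/569) = 2.37 × 10^-5 M
Cu(OH)2(s) ⇌ Cu^2+(aq) + 2 OH^-(aq), so Q = [Cu^2+][OH^-]^2
Q = (3.19 × 10^-2)(2.37 × 10^-5)^2 = 1.8 × 10^-11
Q > Ksp, so Cu(OH)2 will precipitate.

Q = 1.8 × 10^-11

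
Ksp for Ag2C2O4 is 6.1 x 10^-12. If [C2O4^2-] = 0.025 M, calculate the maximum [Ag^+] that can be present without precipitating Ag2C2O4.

1.6 x 10^-5 M

Ag2C2O4(s) ⇌ 2 Ag^+ + C2O4^2-
Ksp = [Ag^+]^2[C2O4^2-]
Precipitation begins when Q = Ksp. With [C2O4^2-] = 0.025 M:
6.1 x 10^-12 = (0.025) × [Ag^+]^2
[Ag^+] = (6.1 x 10^-12 / 2.5 × 10^-2)^(1/2) = 1.6 x 10^-5 M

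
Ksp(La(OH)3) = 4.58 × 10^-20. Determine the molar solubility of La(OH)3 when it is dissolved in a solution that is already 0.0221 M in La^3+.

La(OH)3(s) ⇌ La^3+ + 3 OH^-
Ksp = [La^3+][OH^-]^3
Let s = moles of La(OH)3 that dissolve per litre. [La^3+] = 0.0221 + s ≈ 0.0221, [OH^-] = 3s (Ksp is small, so little additional dissolves).
Ksp ≈ 0.0221 × (3s)^3
s = 4.25 × 10^-7 M
Check: s = 4.2 × 10^-7 ≪ 0.0221, so the approximation is valid.

4.25 × 10^-7 M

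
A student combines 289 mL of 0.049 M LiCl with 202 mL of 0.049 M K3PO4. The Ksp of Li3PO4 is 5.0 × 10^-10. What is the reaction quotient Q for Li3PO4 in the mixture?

4.8 × 10^-7

Total volume = 289 + 202 = 491 mL.
[Li^+] = 4.9 x 10^-2 × (289/491) = 2.88 x 10^-2 M
[PO4^3-] = 4.9 x 10^-2 × (202/491) = 2.02 x 10^-2 M
Li3PO4(s) ⇌ 3 Li^+(aq) + PO4^3-(aq), so Q = [Li^+]^3[PO4^3-]
Q = (2.88 × 10^-2)^3(2.02 x 10^-2) = 4.8 × 10^-7
Q > Ksp, so Li3PO4 will precipitate.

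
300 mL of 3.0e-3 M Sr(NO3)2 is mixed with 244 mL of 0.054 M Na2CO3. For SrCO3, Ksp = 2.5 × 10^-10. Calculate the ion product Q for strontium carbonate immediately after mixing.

Total volume = 300 + 244 = 544 mL.
[Sr^2+] = 3.0 × 10^-3 × (300/544) = 1.65 × 10^-3 M
[CO3^2-] = 5.4 x 10^-2 × (244/544) = 2.42 × 10^-2 M
SrCO3(s) ⇌ Sr^2+(aq) + CO3^2-(aq), so Q = [Sr^2+][CO3^2-]
Q = (1.65 x 10^-3)(2.42 × 10^-2) = 4.0 × 10^-5
Q > Ksp, so SrCO3 will precipitate.

Q ≈ 4.0 × 10^-5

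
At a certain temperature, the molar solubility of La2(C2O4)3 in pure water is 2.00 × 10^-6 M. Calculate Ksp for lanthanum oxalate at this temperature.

La2(C2O4)3(s) ⇌ 2 La^3+(aq) + 3 C2O4^2-(aq)
Let s = molar solubility. Then [La^3+] = 2s and [C2O4^2-] = 3s.
Ksp = [La^3+]^2[C2O4^2-]^3
Ksp = (2s)^2(3s)^3 = 108s^5
Ksp = 108 × (2.00 × 10^-6)^5 = 3.46 x 10^-27

Ksp ≈ 3.46 × 10^-27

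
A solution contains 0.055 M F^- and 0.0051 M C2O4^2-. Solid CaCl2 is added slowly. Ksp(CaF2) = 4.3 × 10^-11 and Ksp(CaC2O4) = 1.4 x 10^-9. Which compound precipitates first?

Precipitation of each salt starts when its ion product equals its Ksp.
For CaF2: 4.3 × 10^-11 = (0.055)^2 × [Ca^2+]  ⇒  [Ca^2+] = 1.4 × 10^-8 M.
For CaC2O4: 1.4 x 10^-9 = 0.0051 × [Ca^2+]  ⇒  [Ca^2+] = 2.7 x 10^-7 M.
The salt with the lower threshold [Ca^2+] precipitates first: CaF2.

CaF2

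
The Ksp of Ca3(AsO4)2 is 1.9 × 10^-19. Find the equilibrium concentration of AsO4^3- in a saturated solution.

Ca3(AsO4)2(s) <=> 3 Ca^2+(aq) + 2 AsO4^3-(aq)
Ksp = [Ca^2+]^3[AsO4^3-]^2
For each mole of Ca3(AsO4)2 that dissolves: [Ca^2+] = 3s, [AsO4^3-] = 2s.
Ksp = (3s)^3(2s)^2 = 108s^5
s = (1.9 × 10^-19 / 108)^(1/5) = 7.06 × 10^-5 M
[AsO4^3-] = 2s = 1.4 × 10^-4 M

[AsO4^3-] ≈ 1.4e-4 M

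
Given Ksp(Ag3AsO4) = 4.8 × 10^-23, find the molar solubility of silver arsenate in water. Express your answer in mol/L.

s ≈ 1.2 x 10^-6 M

Ag3AsO4(s) ⇌ 3 Ag^+(aq) + AsO4^3-(aq)
Ksp = [Ag^+]^3[AsO4^3-]
If s mol/L of Ag3AsO4 dissolves, [Ag^+] = 3s and [AsO4^3-] = s.
Ksp = (3s)^3s = 27s^4
Solving, s = (4.8 × 10^-23/27)^(1/4) = 1.2 × 10^-6 M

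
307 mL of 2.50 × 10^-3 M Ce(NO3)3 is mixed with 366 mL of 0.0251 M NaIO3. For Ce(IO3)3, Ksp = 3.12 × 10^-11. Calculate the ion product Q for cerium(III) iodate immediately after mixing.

2.90 x 10^-9

Total volume = 307 + 366 = 673 mL.
[Ce^3+] = 2.50 × 10^-3 × (307/673) = 1.140 × 10^-3 M
[IO3^-] = 2.51 × 10^-2 × (366/673) = 1.365 x 10^-2 M
Ce(IO3)3(s) <=> Ce^3+ + 3 IO3^-, so Q = [Ce^3+][IO3^-]^3
Q = (1.140 × 10^-3)(1.365 × 10^-2)^3 = 2.90 x 10^-9
Q > Ksp, so Ce(IO3)3 will precipitate.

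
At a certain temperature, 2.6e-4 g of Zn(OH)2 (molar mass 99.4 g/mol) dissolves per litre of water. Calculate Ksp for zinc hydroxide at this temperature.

Molar solubility s = (2.6 × 10^-4 g/L) / (99.4 g/mol) = 2.62 × 10^-6 M.
Zn(OH)2(s) <=> Zn^2+ + 2 OH^-
For each mole of Zn(OH)2 that dissolves: [Zn^2+] = s, [OH^-] = 2s.
Ksp = [Zn^2+][OH^-]^2
So Ksp = s × (2s)^2 = 4s^3
Ksp = 4 × (2.62 × 10^-6)^3 = 7.2 × 10^-17

Ksp ≈ 7.2e-17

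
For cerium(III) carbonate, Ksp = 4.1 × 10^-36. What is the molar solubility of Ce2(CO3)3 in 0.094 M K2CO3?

Ce2(CO3)3(s) ⇌ 2 Ce^3+(aq) + 3 CO3^2-(aq)
Ksp = [Ce^3+]^2[CO3^2-]^3
If s mol/L dissolves here, [Ce^3+] = 2s, [CO3^2-] = 0.094 + 3s ≈ 0.094 (Ksp is small, so little additional dissolves).
Ksp ≈ (2s)^2 × (0.094)^3
s = 3.5 × 10^-17 M
Check: 3s = 1.1 × 10^-16 ≪ 0.094, so the approximation is valid.

3.5e-17 M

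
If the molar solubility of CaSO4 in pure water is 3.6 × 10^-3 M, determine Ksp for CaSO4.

CaSO4(s) ⇌ Ca^2+ + SO4^2-
Let s = molar solubility. Then [Ca^2+] = s and [SO4^2-] = s.
Ksp = [Ca^2+][SO4^2-]
Ksp = (s)(s) = s^2
Ksp = (3.6 x 10^-3)^2 = 1.3 x 10^-5

1.3 x 10^-5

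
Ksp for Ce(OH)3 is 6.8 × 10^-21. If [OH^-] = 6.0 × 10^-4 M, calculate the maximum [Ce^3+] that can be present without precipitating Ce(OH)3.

Ce(OH)3(s) ⇌ Ce^3+ + 3 OH^-
Ksp = [Ce^3+][OH^-]^3
Precipitation begins when Q = Ksp. With [OH^-] = 6.0 × 10^-4 M:
6.8 × 10^-21 = (6.0 × 10^-4)^3 × [Ce^3+]
[Ce^3+] = (6.8 × 10^-21 / 2.16 × 10^-10) = 3.1 × 10^-11 M

[Ce^3+] = 3.1 x 10^-11 M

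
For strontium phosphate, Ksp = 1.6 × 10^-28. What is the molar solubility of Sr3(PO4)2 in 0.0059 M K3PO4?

Sr3(PO4)2(s) ⇌ 3 Sr^2+(aq) + 2 PO4^3-(aq)
Ksp = [Sr^2+]^3[PO4^3-]^2
Let s be the molar solubility in this solution. [Sr^2+] = 3s, [PO4^3-] = 0.0059 + 2s ≈ 0.0059 (since PO4^3- from K3PO4 dominates).
Ksp ≈ (3s)^3 × (0.0059)^2
s = 5.5 × 10^-9 M
Check: 2s = 1.1 x 10^-8 ≪ 0.0059, so the approximation is valid.

5.5 × 10^-9 M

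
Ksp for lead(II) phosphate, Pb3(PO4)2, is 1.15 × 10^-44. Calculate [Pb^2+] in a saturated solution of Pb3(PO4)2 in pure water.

1.92e-9 M

Pb3(PO4)2(s) ⇌ 3 Pb^2+ + 2 PO4^3-
Ksp = [Pb^2+]^3[PO4^3-]^2
Let s = molar solubility. Then [Pb^2+] = 3s and [PO4^3-] = 2s.
Substituting: Ksp = (3s)^3(2s)^2 = 108s^5
s = (1.15 × 10^-44 / 108)^(1/5) = 6.389 x 10^-10 M
[Pb^2+] = 3s = 1.92 × 10^-9 M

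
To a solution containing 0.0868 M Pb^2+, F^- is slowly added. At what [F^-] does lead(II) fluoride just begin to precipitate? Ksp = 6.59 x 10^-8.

[F^-] = 8.71 x 10^-4 M

PbF2(s) ⇌ Pb^2+ + 2 F^-
Ksp = [Pb^2+][F^-]^2
Precipitation begins when Q = Ksp. With [Pb^2+] = 0.0868 M:
6.59 x 10^-8 = (0.0868) × [F^-]^2
[F^-] = (6.59 x 10^-8 / 8.68 × 10^-2)^(1/2) = 8.71 x 10^-4 M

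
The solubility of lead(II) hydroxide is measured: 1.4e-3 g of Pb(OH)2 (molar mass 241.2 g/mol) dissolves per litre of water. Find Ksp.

Molar solubility s = (1.4 × 10^-3 g/L) / (241.2 g/mol) = 5.80 × 10^-6 M.
Pb(OH)2(s) ⇌ Pb^2+(aq) + 2 OH^-(aq)
Let s = molar solubility. Then [Pb^2+] = s and [OH^-] = 2s.
Ksp = [Pb^2+][OH^-]^2
Ksp = s(2s)^2 = 4s^3
Ksp = 4 × (5.80 x 10^-6)^3 = 7.8 x 10^-16

Ksp ≈ 7.8e-16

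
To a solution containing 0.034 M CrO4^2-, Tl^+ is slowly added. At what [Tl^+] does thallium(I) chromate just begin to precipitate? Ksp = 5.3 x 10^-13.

Tl2CrO4(s) ⇌ 2 Tl^+(aq) + CrO4^2-(aq)
Ksp = [Tl^+]^2[CrO4^2-]
Precipitation begins when Q = Ksp. With [CrO4^2-] = 0.034 M:
5.3 x 10^-13 = (0.034) × [Tl^+]^2
[Tl^+] = (5.3 x 10^-13 / 3.4 x 10^-2)^(1/2) = 3.9 × 10^-6 M

[Tl^+] ≈ 3.9 × 10^-6 M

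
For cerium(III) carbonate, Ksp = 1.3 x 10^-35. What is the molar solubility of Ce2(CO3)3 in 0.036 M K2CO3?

Ce2(CO3)3(s) ⇌ 2 Ce^3+(aq) + 3 CO3^2-(aq)
Ksp = [Ce^3+]^2[CO3^2-]^3
Let s be the molar solubility in this solution. [Ce^3+] = 2s, [CO3^2-] = 0.036 + 3s ≈ 0.036 (Ksp is small, so little additional dissolves).
Ksp ≈ (2s)^2 × (0.036)^3
s = 2.6 x 10^-16 M
Check: 3s = 7.9 × 10^-16 ≪ 0.036, so the approximation is valid.

s ≈ 2.6 × 10^-16 M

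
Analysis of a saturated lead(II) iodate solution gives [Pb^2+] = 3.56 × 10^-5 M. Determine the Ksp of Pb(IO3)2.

Pb(IO3)2(s) ⇌ Pb^2+(aq) + 2 IO3^-(aq)
Stoichiometry gives [IO3^-] = (2/1)[Pb^2+] = 7.120 × 10^-5 M.
Ksp = [Pb^2+][IO3^-]^2
Ksp = 3.56 × 10^-5 × (7.120 × 10^-5)^2 = 1.80 x 10^-13

1.80e-13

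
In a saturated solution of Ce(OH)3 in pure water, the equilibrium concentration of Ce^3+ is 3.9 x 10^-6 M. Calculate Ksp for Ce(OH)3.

Ksp = 6.2 × 10^-21

Ce(OH)3(s) ⇌ Ce^3+(aq) + 3 OH^-(aq)
Stoichiometry gives [OH^-] = (3/1)[Ce^3+] = 1.17 × 10^-5 M.
Ksp = [Ce^3+][OH^-]^3
Ksp = 3.9 × 10^-6 × (1.17 x 10^-5)^3 = 6.2 x 10^-21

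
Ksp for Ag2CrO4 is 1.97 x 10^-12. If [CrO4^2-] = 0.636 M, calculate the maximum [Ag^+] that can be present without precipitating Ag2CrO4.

[Ag^+] = 1.76 × 10^-6 M

Ag2CrO4(s) ⇌ 2 Ag^+(aq) + CrO4^2-(aq)
Ksp = [Ag^+]^2[CrO4^2-]
Precipitation begins when Q = Ksp. With [CrO4^2-] = 0.636 M:
1.97 x 10^-12 = (0.636) × [Ag^+]^2
[Ag^+] = (1.97 x 10^-12 / 6.36 x 10^-1)^(1/2) = 1.76 x 10^-6 M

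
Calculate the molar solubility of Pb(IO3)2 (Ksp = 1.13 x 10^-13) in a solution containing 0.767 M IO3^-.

s = 1.92 x 10^-13 M

Pb(IO3)2(s) ⇌ Pb^2+(aq) + 2 IO3^-(aq)
Ksp = [Pb^2+][IO3^-]^2
Let s be the molar solubility in this solution. [Pb^2+] = s, [IO3^-] = 0.767 + 2s ≈ 0.767 (since the IO3^- already present dominates).
Ksp ≈ s × (0.767)^2
s = 1.92 × 10^-13 M
Check: 2s = 3.8 x 10^-13 ≪ 0.767, so the approximation is valid.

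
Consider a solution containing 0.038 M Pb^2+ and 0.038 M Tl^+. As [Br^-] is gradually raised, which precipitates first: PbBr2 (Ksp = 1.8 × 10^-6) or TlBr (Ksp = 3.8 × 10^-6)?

Each salt begins to precipitate when Q = Ksp, i.e. when [Br^-] reaches its threshold.
For PbBr2: 1.8 × 10^-6 = 0.038 × [Br^-]^2  ⇒  [Br^-] = 6.9 × 10^-3 M.
For TlBr: 3.8 × 10^-6 = 0.038 × [Br^-]  ⇒  [Br^-] = 1.0 × 10^-4 M.
The salt with the lower threshold [Br^-] precipitates first: TlBr.

TlBr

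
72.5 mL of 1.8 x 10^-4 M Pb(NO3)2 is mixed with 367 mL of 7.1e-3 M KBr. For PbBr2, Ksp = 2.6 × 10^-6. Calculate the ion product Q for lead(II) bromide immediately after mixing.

Total volume = 72.5 + 367 = 439.5 mL.
[Pb^2+] = 1.8 × 10^-4 × (72.5/439.5) = 2.97 x 10^-5 M
[Br^-] = 7.1 × 10^-3 × (367/439.5) = 5.93 x 10^-3 M
PbBr2(s) <=> Pb^2+(aq) + 2 Br^-(aq), so Q = [Pb^2+][Br^-]^2
Q = (2.97 × 10^-5)(5.93 × 10^-3)^2 = 1.0 × 10^-9
Q < Ksp, so no precipitate of PbBr2 forms.

Q ≈ 1.0 x 10^-9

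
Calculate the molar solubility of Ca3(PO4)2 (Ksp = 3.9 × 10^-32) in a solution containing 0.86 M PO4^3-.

Ca3(PO4)2(s) ⇌ 3 Ca^2+ + 2 PO4^3-
Ksp = [Ca^2+]^3[PO4^3-]^2
Let s = moles of Ca3(PO4)2 that dissolve per litre. [Ca^2+] = 3s, [PO4^3-] = 0.86 + 2s ≈ 0.86 (since the PO4^3- already present dominates).
Ksp ≈ (3s)^3 × (0.86)^2
s = 1.2 × 10^-11 M
Check: 2s = 2.5 x 10^-11 ≪ 0.86, so the approximation is valid.

s = 1.2e-11 M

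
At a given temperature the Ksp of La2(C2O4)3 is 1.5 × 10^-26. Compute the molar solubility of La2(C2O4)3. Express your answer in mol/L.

2.7 × 10^-6 M

La2(C2O4)3(s) <=> 2 La^3+(aq) + 3 C2O4^2-(aq)
Ksp = [La^3+]^2[C2O4^2-]^3
If s mol/L of La2(C2O4)3 dissolves, [La^3+] = 2s and [C2O4^2-] = 3s.
Substituting: Ksp = (2s)^2(3s)^3 = 108s^5
Solving, s = (1.5 × 10^-26/108)^(1/5) = 2.7 x 10^-6 M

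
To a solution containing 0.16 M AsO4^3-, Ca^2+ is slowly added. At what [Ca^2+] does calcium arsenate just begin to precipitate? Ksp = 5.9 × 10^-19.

Ca3(AsO4)2(s) ⇌ 3 Ca^2+(aq) + 2 AsO4^3-(aq)
Ksp = [Ca^2+]^3[AsO4^3-]^2
Precipitation begins when Q = Ksp. With [AsO4^3-] = 0.16 M:
5.9 × 10^-19 = (0.16)^2 × [Ca^2+]^3
[Ca^2+] = (5.9 × 10^-19 / 2.56 x 10^-2)^(1/3) = 2.8 × 10^-6 M

[Ca^2+] = 2.8 × 10^-6 M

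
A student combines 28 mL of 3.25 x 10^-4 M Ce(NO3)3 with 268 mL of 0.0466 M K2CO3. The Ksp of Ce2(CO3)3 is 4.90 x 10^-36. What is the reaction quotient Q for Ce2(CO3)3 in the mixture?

Total volume = 28 + 268 = 296 mL.
[Ce^3+] = 3.25 x 10^-4 × (28/296) = 3.074 × 10^-5 M
[CO3^2-] = 4.66 x 10^-2 × (268/296) = 4.219 x 10^-2 M
Ce2(CO3)3(s) <=> 2 Ce^3+ + 3 CO3^2-, so Q = [Ce^3+]^2[CO3^2-]^3
Q = (3.074 × 10^-5)^2(4.219 × 10^-2)^3 = 7.10 × 10^-14
Q > Ksp, so Ce2(CO3)3 will precipitate.

7.10e-14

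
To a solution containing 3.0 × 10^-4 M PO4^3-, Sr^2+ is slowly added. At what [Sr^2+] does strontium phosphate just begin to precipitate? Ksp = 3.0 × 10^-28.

[Sr^2+] ≈ 1.5e-7 M

Sr3(PO4)2(s) <=> 3 Sr^2+(aq) + 2 PO4^3-(aq)
Ksp = [Sr^2+]^3[PO4^3-]^2
Precipitation begins when Q = Ksp. With [PO4^3-] = 3.0 × 10^-4 M:
3.0 × 10^-28 = (3.0 × 10^-4)^2 × [Sr^2+]^3
[Sr^2+] = (3.0 × 10^-28 / 9.00 × 10^-8)^(1/3) = 1.5 × 10^-7 M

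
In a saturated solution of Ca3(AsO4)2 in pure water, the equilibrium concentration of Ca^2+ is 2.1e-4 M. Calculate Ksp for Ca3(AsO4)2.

Ksp = 1.8 × 10^-19

Ca3(AsO4)2(s) ⇌ 3 Ca^2+(aq) + 2 AsO4^3-(aq)
Stoichiometry gives [AsO4^3-] = (2/3)[Ca^2+] = 1.40 × 10^-4 M.
Ksp = [Ca^2+]^3[AsO4^3-]^2
Ksp = (2.1 x 10^-4)^3 × (1.40 x 10^-4)^2 = 1.8 × 10^-19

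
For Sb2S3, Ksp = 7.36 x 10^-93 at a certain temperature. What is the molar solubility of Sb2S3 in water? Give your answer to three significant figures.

s ≈ 1.47 × 10^-19 M

Sb2S3(s) ⇌ 2 Sb^3+(aq) + 3 S^2-(aq)
Ksp = [Sb^3+]^2[S^2-]^3
With molar solubility s: [Sb^3+] = 2s, [S^2-] = 3s.
So Ksp = (2s)^2 × (3s)^3 = 108s^5
s^5 = 7.36 x 10^-93 / 108, so s = 1.47 × 10^-19 M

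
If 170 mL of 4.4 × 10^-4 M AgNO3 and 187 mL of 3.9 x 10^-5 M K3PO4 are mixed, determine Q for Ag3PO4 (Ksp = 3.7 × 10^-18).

Q ≈ 1.9 × 10^-16

Total volume = 170 + 187 = 357 mL.
[Ag^+] = 4.4 × 10^-4 × (170/357) = 2.10 × 10^-4 M
[PO4^3-] = 3.9 × 10^-5 × (187/357) = 2.04 x 10^-5 M
Ag3PO4(s) <=> 3 Ag^+ + PO4^3-, so Q = [Ag^+]^3[PO4^3-]
Q = (2.10 × 10^-4)^3(2.04 × 10^-5) = 1.9 × 10^-16
Q > Ksp, so Ag3PO4 will precipitate.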